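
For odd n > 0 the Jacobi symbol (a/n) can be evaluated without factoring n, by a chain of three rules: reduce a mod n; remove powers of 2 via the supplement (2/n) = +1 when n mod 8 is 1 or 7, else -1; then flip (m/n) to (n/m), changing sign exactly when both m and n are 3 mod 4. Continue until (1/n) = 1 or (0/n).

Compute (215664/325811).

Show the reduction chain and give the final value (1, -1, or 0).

215664 = 2^4·13479; (2/325811) = -1 since 325811 mod 8 = 3, so (215664/325811) = (-1)^4·(13479/325811); sign now +1
reciprocity: (13479/325811) = -1·(325811/13479) since 13479 mod 4 = 3, 325811 mod 4 = 3; sign now -1
(325811/13479) = (2315/13479)   [reduce mod 13479]
reciprocity: (2315/13479) = -1·(13479/2315) since 2315 mod 4 = 3, 13479 mod 4 = 3; sign now +1
(13479/2315) = (1904/2315)   [reduce mod 2315]
1904 = 2^4·119; (2/2315) = -1 since 2315 mod 8 = 3, so (1904/2315) = (-1)^4·(119/2315); sign now +1
reciprocity: (119/2315) = -1·(2315/119) since 119 mod 4 = 3, 2315 mod 4 = 3; sign now -1
(2315/119) = (54/119)   [reduce mod 119]
54 = 2^1·27; (2/119) = +1 since 119 mod 8 = 7, so (54/119) = (+1)^1·(27/119); sign now -1
reciprocity: (27/119) = -1·(119/27) since 27 mod 4 = 3, 119 mod 4 = 3; sign now +1
(119/27) = (11/27)   [reduce mod 27]
reciprocity: (11/27) = -1·(27/11) since 11 mod 4 = 3, 27 mod 4 = 3; sign now -1
(27/11) = (5/11)   [reduce mod 11]
reciprocity: (5/11) = +1·(11/5) since 5 mod 4 = 1, 11 mod 4 = 3; sign now -1
(11/5) = (1/5)   [reduce mod 5]
(1/5) = 1; final value = sign = -1

-1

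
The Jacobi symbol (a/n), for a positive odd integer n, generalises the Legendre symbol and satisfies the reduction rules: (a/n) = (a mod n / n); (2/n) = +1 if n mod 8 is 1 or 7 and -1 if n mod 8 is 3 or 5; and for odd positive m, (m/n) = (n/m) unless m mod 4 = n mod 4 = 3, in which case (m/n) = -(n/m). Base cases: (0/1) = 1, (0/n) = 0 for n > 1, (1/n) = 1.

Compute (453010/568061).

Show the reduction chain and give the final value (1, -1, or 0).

453010 = 2^1·226505; (2/568061) = -1 since 568061 mod 8 = 5, so (453010/568061) = (-1)^1·(226505/568061); sign now -1
reciprocity: (226505/568061) = +1·(568061/226505) since 226505 mod 4 = 1, 568061 mod 4 = 1; sign now -1
(568061/226505) = (115051/226505)   [reduce mod 226505]
reciprocity: (115051/226505) = +1·(226505/115051) since 115051 mod 4 = 3, 226505 mod 4 = 1; sign now -1
(226505/115051) = (111454/115051)   [reduce mod 115051]
111454 = 2^1·55727; (2/115051) = -1 since 115051 mod 8 = 3, so (111454/115051) = (-1)^1·(55727/115051); sign now +1
reciprocity: (55727/115051) = -1·(115051/55727) since 55727 mod 4 = 3, 115051 mod 4 = 3; sign now -1
(115051/55727) = (3597/55727)   [reduce mod 55727]
reciprocity: (3597/55727) = +1·(55727/3597) since 3597 mod 4 = 1, 55727 mod 4 = 3; sign now -1
(55727/3597) = (1772/3597)   [reduce mod 3597]
1772 = 2^2·443; (2/3597) = -1 since 3597 mod 8 = 5, so (1772/3597) = (-1)^2·(443/3597); sign now -1
reciprocity: (443/3597) = +1·(3597/443) since 443 mod 4 = 3, 3597 mod 4 = 1; sign now -1
(3597/443) = (53/443)   [reduce mod 443]
reciprocity: (53/443) = +1·(443/53) since 53 mod 4 = 1, 443 mod 4 = 3; sign now -1
(443/53) = (19/53)   [reduce mod 53]
reciprocity: (19/53) = +1·(53/19) since 19 mod 4 = 3, 53 mod 4 = 1; sign now -1
(53/19) = (15/19)   [reduce mod 19]
reciprocity: (15/19) = -1·(19/15) since 15 mod 4 = 3, 19 mod 4 = 3; sign now +1
(19/15) = (4/15)   [reduce mod 15]
4 = 2^2·1; (2/15) = +1 since 15 mod 8 = 7, so (4/15) = (+1)^2·(1/15); sign now +1
(1/15) = 1; final value = sign = +1

1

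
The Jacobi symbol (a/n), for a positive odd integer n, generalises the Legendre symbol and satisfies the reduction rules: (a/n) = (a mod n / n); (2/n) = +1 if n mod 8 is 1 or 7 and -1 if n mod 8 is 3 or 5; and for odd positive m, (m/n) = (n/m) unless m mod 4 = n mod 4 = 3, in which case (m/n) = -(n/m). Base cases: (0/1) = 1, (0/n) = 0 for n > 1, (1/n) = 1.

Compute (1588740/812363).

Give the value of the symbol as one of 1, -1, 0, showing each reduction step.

-1

(1588740/812363) = (776377/812363)   [reduce mod 812363]
reciprocity: (776377/812363) = +1·(812363/776377) since 776377 mod 4 = 1, 812363 mod 4 = 3; sign now +1
(812363/776377) = (35986/776377)   [reduce mod 776377]
35986 = 2^1·17993; (2/776377) = +1 since 776377 mod 8 = 1, so (35986/776377) = (+1)^1·(17993/776377); sign now +1
reciprocity: (17993/776377) = +1·(776377/17993) since 17993 mod 4 = 1, 776377 mod 4 = 1; sign now +1
(776377/17993) = (2678/17993)   [reduce mod 17993]
2678 = 2^1·1339; (2/17993) = +1 since 17993 mod 8 = 1, so (2678/17993) = (+1)^1·(1339/17993); sign now +1
reciprocity: (1339/17993) = +1·(17993/1339) since 1339 mod 4 = 3, 17993 mod 4 = 1; sign now +1
(17993/1339) = (586/1339)   [reduce mod 1339]
586 = 2^1·293; (2/1339) = -1 since 1339 mod 8 = 3, so (586/1339) = (-1)^1·(293/1339); sign now -1
reciprocity: (293/1339) = +1·(1339/293) since 293 mod 4 = 1, 1339 mod 4 = 3; sign now -1
(1339/293) = (167/293)   [reduce mod 293]
reciprocity: (167/293) = +1·(293/167) since 167 mod 4 = 3, 293 mod 4 = 1; sign now -1
(293/167) = (126/167)   [reduce mod 167]
126 = 2^1·63; (2/167) = +1 since 167 mod 8 = 7, so (126/167) = (+1)^1·(63/167); sign now -1
reciprocity: (63/167) = -1·(167/63) since 63 mod 4 = 3, 167 mod 4 = 3; sign now +1
(167/63) = (41/63)   [reduce mod 63]
reciprocity: (41/63) = +1·(63/41) since 41 mod 4 = 1, 63 mod 4 = 3; sign now +1
(63/41) = (22/41)   [reduce mod 41]
22 = 2^1·11; (2/41) = +1 since 41 mod 8 = 1, so (22/41) = (+1)^1·(11/41); sign now +1
reciprocity: (11/41) = +1·(41/11) since 11 mod 4 = 3, 41 mod 4 = 1; sign now +1
(41/11) = (8/11)   [reduce mod 11]
8 = 2^3·1; (2/11) = -1 since 11 mod 8 = 3, so (8/11) = (-1)^3·(1/11); sign now -1
(1/11) = 1; final value = sign = -1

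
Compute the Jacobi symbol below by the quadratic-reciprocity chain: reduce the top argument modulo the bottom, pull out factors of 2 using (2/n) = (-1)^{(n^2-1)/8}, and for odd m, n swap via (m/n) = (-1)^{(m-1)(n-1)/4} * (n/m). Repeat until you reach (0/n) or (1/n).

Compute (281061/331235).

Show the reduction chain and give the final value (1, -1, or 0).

1

flip (281061/331235) -> (331235/281061): both odd, 281061 mod 4 = 1, 331235 mod 4 = 3, so the flip contributes +1; sign now +1
(331235/281061): 331235 mod 281061 = 50174, so (331235/281061) = (50174/281061)
factor out 2^1: 50174 = 2^1·25087; with 281061 mod 8 = 5, (2/281061) = -1; sign now -1; continue with (25087/281061)
flip (25087/281061) -> (281061/25087): both odd, 25087 mod 4 = 3, 281061 mod 4 = 1, so the flip contributes +1; sign now -1
(281061/25087): 281061 mod 25087 = 5104, so (281061/25087) = (5104/25087)
factor out 2^4: 5104 = 2^4·319; with 25087 mod 8 = 7, (2/25087) = +1; sign now -1; continue with (319/25087)
flip (319/25087) -> (25087/319): both odd, 319 mod 4 = 3, 25087 mod 4 = 3, so the flip contributes -1; sign now +1
(25087/319): 25087 mod 319 = 205, so (25087/319) = (205/319)
flip (205/319) -> (319/205): both odd, 205 mod 4 = 1, 319 mod 4 = 3, so the flip contributes +1; sign now +1
(319/205): 319 mod 205 = 114, so (319/205) = (114/205)
factor out 2^1: 114 = 2^1·57; with 205 mod 8 = 5, (2/205) = -1; sign now -1; continue with (57/205)
flip (57/205) -> (205/57): both odd, 57 mod 4 = 1, 205 mod 4 = 1, so the flip contributes +1; sign now -1
(205/57): 205 mod 57 = 34, so (205/57) = (34/57)
factor out 2^1: 34 = 2^1·17; with 57 mod 8 = 1, (2/57) = +1; sign now -1; continue with (17/57)
flip (17/57) -> (57/17): both odd, 17 mod 4 = 1, 57 mod 4 = 1, so the flip contributes +1; sign now -1
(57/17): 57 mod 17 = 6, so (57/17) = (6/17)
factor out 2^1: 6 = 2^1·3; with 17 mod 8 = 1, (2/17) = +1; sign now -1; continue with (3/17)
flip (3/17) -> (17/3): both odd, 3 mod 4 = 3, 17 mod 4 = 1, so the flip contributes +1; sign now -1
(17/3): 17 mod 3 = 2, so (17/3) = (2/3)
factor out 2^1: 2 = 2^1·1; with 3 mod 8 = 3, (2/3) = -1; sign now +1; continue with (1/3)
reached (1/3) = 1, so the symbol is +1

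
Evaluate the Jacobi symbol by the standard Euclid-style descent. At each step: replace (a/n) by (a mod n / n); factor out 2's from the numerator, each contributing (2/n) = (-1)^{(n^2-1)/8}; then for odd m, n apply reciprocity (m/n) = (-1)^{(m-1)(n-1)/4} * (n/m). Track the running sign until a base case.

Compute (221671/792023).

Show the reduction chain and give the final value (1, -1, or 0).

reciprocity: (221671/792023) = -1·(792023/221671) since 221671 mod 4 = 3, 792023 mod 4 = 3; sign now -1
(792023/221671) = (127010/221671)   [reduce mod 221671]
127010 = 2^1·63505; (2/221671) = +1 since 221671 mod 8 = 7, so (127010/221671) = (+1)^1·(63505/221671); sign now -1
reciprocity: (63505/221671) = +1·(221671/63505) since 63505 mod 4 = 1, 221671 mod 4 = 3; sign now -1
(221671/63505) = (31156/63505)   [reduce mod 63505]
31156 = 2^2·7789; (2/63505) = +1 since 63505 mod 8 = 1, so (31156/63505) = (+1)^2·(7789/63505); sign now -1
reciprocity: (7789/63505) = +1·(63505/7789) since 7789 mod 4 = 1, 63505 mod 4 = 1; sign now -1
(63505/7789) = (1193/7789)   [reduce mod 7789]
reciprocity: (1193/7789) = +1·(7789/1193) since 1193 mod 4 = 1, 7789 mod 4 = 1; sign now -1
(7789/1193) = (631/1193)   [reduce mod 1193]
reciprocity: (631/1193) = +1·(1193/631) since 631 mod 4 = 3, 1193 mod 4 = 1; sign now -1
(1193/631) = (562/631)   [reduce mod 631]
562 = 2^1·281; (2/631) = +1 since 631 mod 8 = 7, so (562/631) = (+1)^1·(281/631); sign now -1
reciprocity: (281/631) = +1·(631/281) since 281 mod 4 = 1, 631 mod 4 = 3; sign now -1
(631/281) = (69/281)   [reduce mod 281]
reciprocity: (69/281) = +1·(281/69) since 69 mod 4 = 1, 281 mod 4 = 1; sign now -1
(281/69) = (5/69)   [reduce mod 69]
reciprocity: (5/69) = +1·(69/5) since 5 mod 4 = 1, 69 mod 4 = 1; sign now -1
(69/5) = (4/5)   [reduce mod 5]
4 = 2^2·1; (2/5) = -1 since 5 mod 8 = 5, so (4/5) = (-1)^2·(1/5); sign now -1
(1/5) = 1; final value = sign = -1

-1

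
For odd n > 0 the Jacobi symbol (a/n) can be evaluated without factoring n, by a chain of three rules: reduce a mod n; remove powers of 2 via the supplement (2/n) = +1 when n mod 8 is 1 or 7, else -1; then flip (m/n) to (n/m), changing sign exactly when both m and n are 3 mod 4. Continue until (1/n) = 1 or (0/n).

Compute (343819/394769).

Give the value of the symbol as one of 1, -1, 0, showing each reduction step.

flip (343819/394769) -> (394769/343819): both odd, 343819 mod 4 = 3, 394769 mod 4 = 1, so the flip contributes +1; sign now +1
(394769/343819): 394769 mod 343819 = 50950, so (394769/343819) = (50950/343819)
factor out 2^1: 50950 = 2^1·25475; with 343819 mod 8 = 3, (2/343819) = -1; sign now -1; continue with (25475/343819)
flip (25475/343819) -> (343819/25475): both odd, 25475 mod 4 = 3, 343819 mod 4 = 3, so the flip contributes -1; sign now +1
(343819/25475): 343819 mod 25475 = 12644, so (343819/25475) = (12644/25475)
factor out 2^2: 12644 = 2^2·3161; with 25475 mod 8 = 3, (2/25475) = -1; sign now +1; continue with (3161/25475)
flip (3161/25475) -> (25475/3161): both odd, 3161 mod 4 = 1, 25475 mod 4 = 3, so the flip contributes +1; sign now +1
(25475/3161): 25475 mod 3161 = 187, so (25475/3161) = (187/3161)
flip (187/3161) -> (3161/187): both odd, 187 mod 4 = 3, 3161 mod 4 = 1, so the flip contributes +1; sign now +1
(3161/187): 3161 mod 187 = 169, so (3161/187) = (169/187)
flip (169/187) -> (187/169): both odd, 169 mod 4 = 1, 187 mod 4 = 3, so the flip contributes +1; sign now +1
(187/169): 187 mod 169 = 18, so (187/169) = (18/169)
factor out 2^1: 18 = 2^1·9; with 169 mod 8 = 1, (2/169) = +1; sign now +1; continue with (9/169)
flip (9/169) -> (169/9): both odd, 9 mod 4 = 1, 169 mod 4 = 1, so the flip contributes +1; sign now +1
(169/9): 169 mod 9 = 7, so (169/9) = (7/9)
flip (7/9) -> (9/7): both odd, 7 mod 4 = 3, 9 mod 4 = 1, so the flip contributes +1; sign now +1
(9/7): 9 mod 7 = 2, so (9/7) = (2/7)
factor out 2^1: 2 = 2^1·1; with 7 mod 8 = 7, (2/7) = +1; sign now +1; continue with (1/7)
reached (1/7) = 1, so the symbol is +1

1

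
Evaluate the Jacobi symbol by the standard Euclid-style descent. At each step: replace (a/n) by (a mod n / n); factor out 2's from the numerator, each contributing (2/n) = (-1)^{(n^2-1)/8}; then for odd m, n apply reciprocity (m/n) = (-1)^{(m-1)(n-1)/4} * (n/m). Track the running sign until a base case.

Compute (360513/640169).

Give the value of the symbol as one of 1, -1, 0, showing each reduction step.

-1

reciprocity: (360513/640169) = +1·(640169/360513) since 360513 mod 4 = 1, 640169 mod 4 = 1; sign now +1
(640169/360513) = (279656/360513)   [reduce mod 360513]
279656 = 2^3·34957; (2/360513) = +1 since 360513 mod 8 = 1, so (279656/360513) = (+1)^3·(34957/360513); sign now +1
reciprocity: (34957/360513) = +1·(360513/34957) since 34957 mod 4 = 1, 360513 mod 4 = 1; sign now +1
(360513/34957) = (10943/34957)   [reduce mod 34957]
reciprocity: (10943/34957) = +1·(34957/10943) since 10943 mod 4 = 3, 34957 mod 4 = 1; sign now +1
(34957/10943) = (2128/10943)   [reduce mod 10943]
2128 = 2^4·133; (2/10943) = +1 since 10943 mod 8 = 7, so (2128/10943) = (+1)^4·(133/10943); sign now +1
reciprocity: (133/10943) = +1·(10943/133) since 133 mod 4 = 1, 10943 mod 4 = 3; sign now +1
(10943/133) = (37/133)   [reduce mod 133]
reciprocity: (37/133) = +1·(133/37) since 37 mod 4 = 1, 133 mod 4 = 1; sign now +1
(133/37) = (22/37)   [reduce mod 37]
22 = 2^1·11; (2/37) = -1 since 37 mod 8 = 5, so (22/37) = (-1)^1·(11/37); sign now -1
reciprocity: (11/37) = +1·(37/11) since 11 mod 4 = 3, 37 mod 4 = 1; sign now -1
(37/11) = (4/11)   [reduce mod 11]
4 = 2^2·1; (2/11) = -1 since 11 mod 8 = 3, so (4/11) = (-1)^2·(1/11); sign now -1
(1/11) = 1; final value = sign = -1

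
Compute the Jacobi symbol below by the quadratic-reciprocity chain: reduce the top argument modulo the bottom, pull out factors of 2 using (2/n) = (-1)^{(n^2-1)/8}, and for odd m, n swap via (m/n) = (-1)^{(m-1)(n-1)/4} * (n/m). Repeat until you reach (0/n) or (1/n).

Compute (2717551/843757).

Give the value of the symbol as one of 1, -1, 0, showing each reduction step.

(2717551/843757) = (186280/843757)   [reduce mod 843757]
186280 = 2^3·23285; (2/843757) = -1 since 843757 mod 8 = 5, so (186280/843757) = (-1)^3·(23285/843757); sign now -1
reciprocity: (23285/843757) = +1·(843757/23285) since 23285 mod 4 = 1, 843757 mod 4 = 1; sign now -1
(843757/23285) = (5497/23285)   [reduce mod 23285]
reciprocity: (5497/23285) = +1·(23285/5497) since 5497 mod 4 = 1, 23285 mod 4 = 1; sign now -1
(23285/5497) = (1297/5497)   [reduce mod 5497]
reciprocity: (1297/5497) = +1·(5497/1297) since 1297 mod 4 = 1, 5497 mod 4 = 1; sign now -1
(5497/1297) = (309/1297)   [reduce mod 1297]
reciprocity: (309/1297) = +1·(1297/309) since 309 mod 4 = 1, 1297 mod 4 = 1; sign now -1
(1297/309) = (61/309)   [reduce mod 309]
reciprocity: (61/309) = +1·(309/61) since 61 mod 4 = 1, 309 mod 4 = 1; sign now -1
(309/61) = (4/61)   [reduce mod 61]
4 = 2^2·1; (2/61) = -1 since 61 mod 8 = 5, so (4/61) = (-1)^2·(1/61); sign now -1
(1/61) = 1; final value = sign = -1

-1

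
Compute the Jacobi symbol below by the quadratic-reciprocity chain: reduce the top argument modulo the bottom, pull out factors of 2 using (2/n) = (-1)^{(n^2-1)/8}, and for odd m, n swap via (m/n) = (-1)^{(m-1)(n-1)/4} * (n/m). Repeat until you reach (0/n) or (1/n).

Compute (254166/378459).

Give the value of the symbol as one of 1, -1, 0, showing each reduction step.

254166 = 2^1·127083; (2/378459) = -1 since 378459 mod 8 = 3, so (254166/378459) = (-1)^1·(127083/378459); sign now -1
reciprocity: (127083/378459) = -1·(378459/127083) since 127083 mod 4 = 3, 378459 mod 4 = 3; sign now +1
(378459/127083) = (124293/127083)   [reduce mod 127083]
reciprocity: (124293/127083) = +1·(127083/124293) since 124293 mod 4 = 1, 127083 mod 4 = 3; sign now +1
(127083/124293) = (2790/124293)   [reduce mod 124293]
2790 = 2^1·1395; (2/124293) = -1 since 124293 mod 8 = 5, so (2790/124293) = (-1)^1·(1395/124293); sign now -1
reciprocity: (1395/124293) = +1·(124293/1395) since 1395 mod 4 = 3, 124293 mod 4 = 1; sign now -1
(124293/1395) = (138/1395)   [reduce mod 1395]
138 = 2^1·69; (2/1395) = -1 since 1395 mod 8 = 3, so (138/1395) = (-1)^1·(69/1395); sign now +1
reciprocity: (69/1395) = +1·(1395/69) since 69 mod 4 = 1, 1395 mod 4 = 3; sign now +1
(1395/69) = (15/69)   [reduce mod 69]
reciprocity: (15/69) = +1·(69/15) since 15 mod 4 = 3, 69 mod 4 = 1; sign now +1
(69/15) = (9/15)   [reduce mod 15]
reciprocity: (9/15) = +1·(15/9) since 9 mod 4 = 1, 15 mod 4 = 3; sign now +1
(15/9) = (6/9)   [reduce mod 9]
6 = 2^1·3; (2/9) = +1 since 9 mod 8 = 1, so (6/9) = (+1)^1·(3/9); sign now +1
reciprocity: (3/9) = +1·(9/3) since 3 mod 4 = 3, 9 mod 4 = 1; sign now +1
(9/3) = (0/3)   [reduce mod 3]
(0/3) = 0   [gcd(a, n) > 1]; final value = 0

0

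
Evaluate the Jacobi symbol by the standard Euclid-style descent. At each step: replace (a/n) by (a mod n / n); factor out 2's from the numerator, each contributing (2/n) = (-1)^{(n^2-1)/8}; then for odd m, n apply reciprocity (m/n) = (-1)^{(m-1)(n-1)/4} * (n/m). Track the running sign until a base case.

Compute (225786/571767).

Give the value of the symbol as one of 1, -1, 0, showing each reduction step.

225786 = 2^1·112893; (2/571767) = +1 since 571767 mod 8 = 7, so (225786/571767) = (+1)^1·(112893/571767); sign now +1
reciprocity: (112893/571767) = +1·(571767/112893) since 112893 mod 4 = 1, 571767 mod 4 = 3; sign now +1
(571767/112893) = (7302/112893)   [reduce mod 112893]
7302 = 2^1·3651; (2/112893) = -1 since 112893 mod 8 = 5, so (7302/112893) = (-1)^1·(3651/112893); sign now -1
reciprocity: (3651/112893) = +1·(112893/3651) since 3651 mod 4 = 3, 112893 mod 4 = 1; sign now -1
(112893/3651) = (3363/3651)   [reduce mod 3651]
reciprocity: (3363/3651) = -1·(3651/3363) since 3363 mod 4 = 3, 3651 mod 4 = 3; sign now +1
(3651/3363) = (288/3363)   [reduce mod 3363]
288 = 2^5·9; (2/3363) = -1 since 3363 mod 8 = 3, so (288/3363) = (-1)^5·(9/3363); sign now -1
reciprocity: (9/3363) = +1·(3363/9) since 9 mod 4 = 1, 3363 mod 4 = 3; sign now -1
(3363/9) = (6/9)   [reduce mod 9]
6 = 2^1·3; (2/9) = +1 since 9 mod 8 = 1, so (6/9) = (+1)^1·(3/9); sign now -1
reciprocity: (3/9) = +1·(9/3) since 3 mod 4 = 3, 9 mod 4 = 1; sign now -1
(9/3) = (0/3)   [reduce mod 3]
(0/3) = 0   [gcd(a, n) > 1]; final value = 0

0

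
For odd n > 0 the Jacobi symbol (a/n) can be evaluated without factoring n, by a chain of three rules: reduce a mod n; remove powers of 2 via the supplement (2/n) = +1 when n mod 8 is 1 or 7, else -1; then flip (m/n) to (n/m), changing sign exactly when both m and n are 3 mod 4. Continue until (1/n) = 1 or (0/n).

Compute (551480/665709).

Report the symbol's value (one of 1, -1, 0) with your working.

factor out 2^3: 551480 = 2^3·68935; with 665709 mod 8 = 5, (2/665709) = -1; sign now -1; continue with (68935/665709)
flip (68935/665709) -> (665709/68935): both odd, 68935 mod 4 = 3, 665709 mod 4 = 1, so the flip contributes +1; sign now -1
(665709/68935): 665709 mod 68935 = 45294, so (665709/68935) = (45294/68935)
factor out 2^1: 45294 = 2^1·22647; with 68935 mod 8 = 7, (2/68935) = +1; sign now -1; continue with (22647/68935)
flip (22647/68935) -> (68935/22647): both odd, 22647 mod 4 = 3, 68935 mod 4 = 3, so the flip contributes -1; sign now +1
(68935/22647): 68935 mod 22647 = 994, so (68935/22647) = (994/22647)
factor out 2^1: 994 = 2^1·497; with 22647 mod 8 = 7, (2/22647) = +1; sign now +1; continue with (497/22647)
flip (497/22647) -> (22647/497): both odd, 497 mod 4 = 1, 22647 mod 4 = 3, so the flip contributes +1; sign now +1
(22647/497): 22647 mod 497 = 282, so (22647/497) = (282/497)
factor out 2^1: 282 = 2^1·141; with 497 mod 8 = 1, (2/497) = +1; sign now +1; continue with (141/497)
flip (141/497) -> (497/141): both odd, 141 mod 4 = 1, 497 mod 4 = 1, so the flip contributes +1; sign now +1
(497/141): 497 mod 141 = 74, so (497/141) = (74/141)
factor out 2^1: 74 = 2^1·37; with 141 mod 8 = 5, (2/141) = -1; sign now -1; continue with (37/141)
flip (37/141) -> (141/37): both odd, 37 mod 4 = 1, 141 mod 4 = 1, so the flip contributes +1; sign now -1
(141/37): 141 mod 37 = 30, so (141/37) = (30/37)
factor out 2^1: 30 = 2^1·15; with 37 mod 8 = 5, (2/37) = -1; sign now +1; continue with (15/37)
flip (15/37) -> (37/15): both odd, 15 mod 4 = 3, 37 mod 4 = 1, so the flip contributes +1; sign now +1
(37/15): 37 mod 15 = 7, so (37/15) = (7/15)
flip (7/15) -> (15/7): both odd, 7 mod 4 = 3, 15 mod 4 = 3, so the flip contributes -1; sign now -1
(15/7): 15 mod 7 = 1, so (15/7) = (1/7)
reached (1/7) = 1, so the symbol is -1

-1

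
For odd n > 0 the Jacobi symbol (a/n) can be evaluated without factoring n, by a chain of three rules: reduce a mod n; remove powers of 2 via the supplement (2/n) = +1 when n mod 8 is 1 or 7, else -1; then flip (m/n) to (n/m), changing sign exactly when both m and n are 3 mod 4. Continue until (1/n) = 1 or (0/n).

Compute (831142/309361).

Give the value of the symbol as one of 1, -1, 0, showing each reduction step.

0

(831142/309361): 831142 mod 309361 = 212420, so (831142/309361) = (212420/309361)
factor out 2^2: 212420 = 2^2·53105; with 309361 mod 8 = 1, (2/309361) = +1; sign now +1; continue with (53105/309361)
flip (53105/309361) -> (309361/53105): both odd, 53105 mod 4 = 1, 309361 mod 4 = 1, so the flip contributes +1; sign now +1
(309361/53105): 309361 mod 53105 = 43836, so (309361/53105) = (43836/53105)
factor out 2^2: 43836 = 2^2·10959; with 53105 mod 8 = 1, (2/53105) = +1; sign now +1; continue with (10959/53105)
flip (10959/53105) -> (53105/10959): both odd, 10959 mod 4 = 3, 53105 mod 4 = 1, so the flip contributes +1; sign now +1
(53105/10959): 53105 mod 10959 = 9269, so (53105/10959) = (9269/10959)
flip (9269/10959) -> (10959/9269): both odd, 9269 mod 4 = 1, 10959 mod 4 = 3, so the flip contributes +1; sign now +1
(10959/9269): 10959 mod 9269 = 1690, so (10959/9269) = (1690/9269)
factor out 2^1: 1690 = 2^1·845; with 9269 mod 8 = 5, (2/9269) = -1; sign now -1; continue with (845/9269)
flip (845/9269) -> (9269/845): both odd, 845 mod 4 = 1, 9269 mod 4 = 1, so the flip contributes +1; sign now -1
(9269/845): 9269 mod 845 = 819, so (9269/845) = (819/845)
flip (819/845) -> (845/819): both odd, 819 mod 4 = 3, 845 mod 4 = 1, so the flip contributes +1; sign now -1
(845/819): 845 mod 819 = 26, so (845/819) = (26/819)
factor out 2^1: 26 = 2^1·13; with 819 mod 8 = 3, (2/819) = -1; sign now +1; continue with (13/819)
flip (13/819) -> (819/13): both odd, 13 mod 4 = 1, 819 mod 4 = 3, so the flip contributes +1; sign now +1
(819/13): 819 mod 13 = 0, so (819/13) = (0/13)
reached (0/13); gcd(a, n) > 1, so (0/13) = 0 and the symbol is 0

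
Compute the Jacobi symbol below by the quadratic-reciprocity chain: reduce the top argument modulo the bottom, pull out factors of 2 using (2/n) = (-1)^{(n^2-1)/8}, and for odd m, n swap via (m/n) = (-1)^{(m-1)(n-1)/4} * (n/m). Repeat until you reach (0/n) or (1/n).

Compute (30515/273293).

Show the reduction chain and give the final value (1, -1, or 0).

reciprocity: (30515/273293) = +1·(273293/30515) since 30515 mod 4 = 3, 273293 mod 4 = 1; sign now +1
(273293/30515) = (29173/30515)   [reduce mod 30515]
reciprocity: (29173/30515) = +1·(30515/29173) since 29173 mod 4 = 1, 30515 mod 4 = 3; sign now +1
(30515/29173) = (1342/29173)   [reduce mod 29173]
1342 = 2^1·671; (2/29173) = -1 since 29173 mod 8 = 5, so (1342/29173) = (-1)^1·(671/29173); sign now -1
reciprocity: (671/29173) = +1·(29173/671) since 671 mod 4 = 3, 29173 mod 4 = 1; sign now -1
(29173/671) = (320/671)   [reduce mod 671]
320 = 2^6·5; (2/671) = +1 since 671 mod 8 = 7, so (320/671) = (+1)^6·(5/671); sign now -1
reciprocity: (5/671) = +1·(671/5) since 5 mod 4 = 1, 671 mod 4 = 3; sign now -1
(671/5) = (1/5)   [reduce mod 5]
(1/5) = 1; final value = sign = -1

-1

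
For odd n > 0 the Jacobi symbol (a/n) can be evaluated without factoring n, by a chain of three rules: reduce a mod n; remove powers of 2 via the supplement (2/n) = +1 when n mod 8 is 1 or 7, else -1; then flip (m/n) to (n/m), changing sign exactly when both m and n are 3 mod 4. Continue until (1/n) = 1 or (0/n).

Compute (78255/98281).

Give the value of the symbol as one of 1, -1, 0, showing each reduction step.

1

flip (78255/98281) -> (98281/78255): both odd, 78255 mod 4 = 3, 98281 mod 4 = 1, so the flip contributes +1; sign now +1
(98281/78255): 98281 mod 78255 = 20026, so (98281/78255) = (20026/78255)
factor out 2^1: 20026 = 2^1·10013; with 78255 mod 8 = 7, (2/78255) = +1; sign now +1; continue with (10013/78255)
flip (10013/78255) -> (78255/10013): both odd, 10013 mod 4 = 1, 78255 mod 4 = 3, so the flip contributes +1; sign now +1
(78255/10013): 78255 mod 10013 = 8164, so (78255/10013) = (8164/10013)
factor out 2^2: 8164 = 2^2·2041; with 10013 mod 8 = 5, (2/10013) = -1; sign now +1; continue with (2041/10013)
flip (2041/10013) -> (10013/2041): both odd, 2041 mod 4 = 1, 10013 mod 4 = 1, so the flip contributes +1; sign now +1
(10013/2041): 10013 mod 2041 = 1849, so (10013/2041) = (1849/2041)
flip (1849/2041) -> (2041/1849): both odd, 1849 mod 4 = 1, 2041 mod 4 = 1, so the flip contributes +1; sign now +1
(2041/1849): 2041 mod 1849 = 192, so (2041/1849) = (192/1849)
factor out 2^6: 192 = 2^6·3; with 1849 mod 8 = 1, (2/1849) = +1; sign now +1; continue with (3/1849)
flip (3/1849) -> (1849/3): both odd, 3 mod 4 = 3, 1849 mod 4 = 1, so the flip contributes +1; sign now +1
(1849/3): 1849 mod 3 = 1, so (1849/3) = (1/3)
reached (1/3) = 1, so the symbol is +1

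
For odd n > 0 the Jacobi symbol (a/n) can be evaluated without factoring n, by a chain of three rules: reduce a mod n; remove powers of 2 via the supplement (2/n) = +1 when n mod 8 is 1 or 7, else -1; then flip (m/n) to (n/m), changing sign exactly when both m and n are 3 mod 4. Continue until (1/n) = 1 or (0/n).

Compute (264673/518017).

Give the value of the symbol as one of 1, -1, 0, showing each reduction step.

-1

flip (264673/518017) -> (518017/264673): both odd, 264673 mod 4 = 1, 518017 mod 4 = 1, so the flip contributes +1; sign now +1
(518017/264673): 518017 mod 264673 = 253344, so (518017/264673) = (253344/264673)
factor out 2^5: 253344 = 2^5·7917; with 264673 mod 8 = 1, (2/264673) = +1; sign now +1; continue with (7917/264673)
flip (7917/264673) -> (264673/7917): both odd, 7917 mod 4 = 1, 264673 mod 4 = 1, so the flip contributes +1; sign now +1
(264673/7917): 264673 mod 7917 = 3412, so (264673/7917) = (3412/7917)
factor out 2^2: 3412 = 2^2·853; with 7917 mod 8 = 5, (2/7917) = -1; sign now +1; continue with (853/7917)
flip (853/7917) -> (7917/853): both odd, 853 mod 4 = 1, 7917 mod 4 = 1, so the flip contributes +1; sign now +1
(7917/853): 7917 mod 853 = 240, so (7917/853) = (240/853)
factor out 2^4: 240 = 2^4·15; with 853 mod 8 = 5, (2/853) = -1; sign now +1; continue with (15/853)
flip (15/853) -> (853/15): both odd, 15 mod 4 = 3, 853 mod 4 = 1, so the flip contributes +1; sign now +1
(853/15): 853 mod 15 = 13, so (853/15) = (13/15)
flip (13/15) -> (15/13): both odd, 13 mod 4 = 1, 15 mod 4 = 3, so the flip contributes +1; sign now +1
(15/13): 15 mod 13 = 2, so (15/13) = (2/13)
factor out 2^1: 2 = 2^1·1; with 13 mod 8 = 5, (2/13) = -1; sign now -1; continue with (1/13)
reached (1/13) = 1, so the symbol is -1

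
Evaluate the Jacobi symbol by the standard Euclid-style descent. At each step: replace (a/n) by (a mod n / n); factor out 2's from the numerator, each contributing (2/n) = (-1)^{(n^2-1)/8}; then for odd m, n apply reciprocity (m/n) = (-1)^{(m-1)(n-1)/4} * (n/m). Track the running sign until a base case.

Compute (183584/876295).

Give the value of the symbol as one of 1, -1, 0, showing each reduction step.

183584 = 2^5·5737; (2/876295) = +1 since 876295 mod 8 = 7, so (183584/876295) = (+1)^5·(5737/876295); sign now +1
reciprocity: (5737/876295) = +1·(876295/5737) since 5737 mod 4 = 1, 876295 mod 4 = 3; sign now +1
(876295/5737) = (4271/5737)   [reduce mod 5737]
reciprocity: (4271/5737) = +1·(5737/4271) since 4271 mod 4 = 3, 5737 mod 4 = 1; sign now +1
(5737/4271) = (1466/4271)   [reduce mod 4271]
1466 = 2^1·733; (2/4271) = +1 since 4271 mod 8 = 7, so (1466/4271) = (+1)^1·(733/4271); sign now +1
reciprocity: (733/4271) = +1·(4271/733) since 733 mod 4 = 1, 4271 mod 4 = 3; sign now +1
(4271/733) = (606/733)   [reduce mod 733]
606 = 2^1·303; (2/733) = -1 since 733 mod 8 = 5, so (606/733) = (-1)^1·(303/733); sign now -1
reciprocity: (303/733) = +1·(733/303) since 303 mod 4 = 3, 733 mod 4 = 1; sign now -1
(733/303) = (127/303)   [reduce mod 303]
reciprocity: (127/303) = -1·(303/127) since 127 mod 4 = 3, 303 mod 4 = 3; sign now +1
(303/127) = (49/127)   [reduce mod 127]
reciprocity: (49/127) = +1·(127/49) since 49 mod 4 = 1, 127 mod 4 = 3; sign now +1
(127/49) = (29/49)   [reduce mod 49]
reciprocity: (29/49) = +1·(49/29) since 29 mod 4 = 1, 49 mod 4 = 1; sign now +1
(49/29) = (20/29)   [reduce mod 29]
20 = 2^2·5; (2/29) = -1 since 29 mod 8 = 5, so (20/29) = (-1)^2·(5/29); sign now +1
reciprocity: (5/29) = +1·(29/5) since 5 mod 4 = 1, 29 mod 4 = 1; sign now +1
(29/5) = (4/5)   [reduce mod 5]
4 = 2^2·1; (2/5) = -1 since 5 mod 8 = 5, so (4/5) = (-1)^2·(1/5); sign now +1
(1/5) = 1; final value = sign = +1

1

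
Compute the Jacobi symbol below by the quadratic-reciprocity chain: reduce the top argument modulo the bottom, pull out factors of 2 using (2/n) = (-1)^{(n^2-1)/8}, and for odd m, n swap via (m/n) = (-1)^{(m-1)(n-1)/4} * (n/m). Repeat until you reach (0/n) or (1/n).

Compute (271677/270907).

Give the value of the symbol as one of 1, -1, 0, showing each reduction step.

0

(271677/270907) = (770/270907)   [reduce mod 270907]
770 = 2^1·385; (2/270907) = -1 since 270907 mod 8 = 3, so (770/270907) = (-1)^1·(385/270907); sign now -1
reciprocity: (385/270907) = +1·(270907/385) since 385 mod 4 = 1, 270907 mod 4 = 3; sign now -1
(270907/385) = (252/385)   [reduce mod 385]
252 = 2^2·63; (2/385) = +1 since 385 mod 8 = 1, so (252/385) = (+1)^2·(63/385); sign now -1
reciprocity: (63/385) = +1·(385/63) since 63 mod 4 = 3, 385 mod 4 = 1; sign now -1
(385/63) = (7/63)   [reduce mod 63]
reciprocity: (7/63) = -1·(63/7) since 7 mod 4 = 3, 63 mod 4 = 3; sign now +1
(63/7) = (0/7)   [reduce mod 7]
(0/7) = 0   [gcd(a, n) > 1]; final value = 0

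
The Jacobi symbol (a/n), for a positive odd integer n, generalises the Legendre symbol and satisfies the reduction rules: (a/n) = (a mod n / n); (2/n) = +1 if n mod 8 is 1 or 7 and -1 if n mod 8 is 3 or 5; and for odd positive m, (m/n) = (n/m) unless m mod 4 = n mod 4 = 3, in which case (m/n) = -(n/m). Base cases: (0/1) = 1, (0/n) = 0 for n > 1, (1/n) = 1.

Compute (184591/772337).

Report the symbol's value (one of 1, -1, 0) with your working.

reciprocity: (184591/772337) = +1·(772337/184591) since 184591 mod 4 = 3, 772337 mod 4 = 1; sign now +1
(772337/184591) = (33973/184591)   [reduce mod 184591]
reciprocity: (33973/184591) = +1·(184591/33973) since 33973 mod 4 = 1, 184591 mod 4 = 3; sign now +1
(184591/33973) = (14726/33973)   [reduce mod 33973]
14726 = 2^1·7363; (2/33973) = -1 since 33973 mod 8 = 5, so (14726/33973) = (-1)^1·(7363/33973); sign now -1
reciprocity: (7363/33973) = +1·(33973/7363) since 7363 mod 4 = 3, 33973 mod 4 = 1; sign now -1
(33973/7363) = (4521/7363)   [reduce mod 7363]
reciprocity: (4521/7363) = +1·(7363/4521) since 4521 mod 4 = 1, 7363 mod 4 = 3; sign now -1
(7363/4521) = (2842/4521)   [reduce mod 4521]
2842 = 2^1·1421; (2/4521) = +1 since 4521 mod 8 = 1, so (2842/4521) = (+1)^1·(1421/4521); sign now -1
reciprocity: (1421/4521) = +1·(4521/1421) since 1421 mod 4 = 1, 4521 mod 4 = 1; sign now -1
(4521/1421) = (258/1421)   [reduce mod 1421]
258 = 2^1·129; (2/1421) = -1 since 1421 mod 8 = 5, so (258/1421) = (-1)^1·(129/1421); sign now +1
reciprocity: (129/1421) = +1·(1421/129) since 129 mod 4 = 1, 1421 mod 4 = 1; sign now +1
(1421/129) = (2/129)   [reduce mod 129]
2 = 2^1·1; (2/129) = +1 since 129 mod 8 = 1, so (2/129) = (+1)^1·(1/129); sign now +1
(1/129) = 1; final value = sign = +1

1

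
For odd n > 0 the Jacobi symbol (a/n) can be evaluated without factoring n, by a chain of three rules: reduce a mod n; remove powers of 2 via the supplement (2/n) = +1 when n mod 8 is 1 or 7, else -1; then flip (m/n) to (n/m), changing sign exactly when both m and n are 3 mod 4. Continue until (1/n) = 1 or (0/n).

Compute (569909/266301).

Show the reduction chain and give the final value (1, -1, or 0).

(569909/266301): 569909 mod 266301 = 37307, so (569909/266301) = (37307/266301)
flip (37307/266301) -> (266301/37307): both odd, 37307 mod 4 = 3, 266301 mod 4 = 1, so the flip contributes +1; sign now +1
(266301/37307): 266301 mod 37307 = 5152, so (266301/37307) = (5152/37307)
factor out 2^5: 5152 = 2^5·161; with 37307 mod 8 = 3, (2/37307) = -1; sign now -1; continue with (161/37307)
flip (161/37307) -> (37307/161): both odd, 161 mod 4 = 1, 37307 mod 4 = 3, so the flip contributes +1; sign now -1
(37307/161): 37307 mod 161 = 116, so (37307/161) = (116/161)
factor out 2^2: 116 = 2^2·29; with 161 mod 8 = 1, (2/161) = +1; sign now -1; continue with (29/161)
flip (29/161) -> (161/29): both odd, 29 mod 4 = 1, 161 mod 4 = 1, so the flip contributes +1; sign now -1
(161/29): 161 mod 29 = 16, so (161/29) = (16/29)
factor out 2^4: 16 = 2^4·1; with 29 mod 8 = 5, (2/29) = -1; sign now -1; continue with (1/29)
reached (1/29) = 1, so the symbol is -1

-1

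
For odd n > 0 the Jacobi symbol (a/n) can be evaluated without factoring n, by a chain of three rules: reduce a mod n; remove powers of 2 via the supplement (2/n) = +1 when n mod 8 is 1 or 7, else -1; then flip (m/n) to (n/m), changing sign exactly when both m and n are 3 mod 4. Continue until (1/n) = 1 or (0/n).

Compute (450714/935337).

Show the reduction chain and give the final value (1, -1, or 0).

factor out 2^1: 450714 = 2^1·225357; with 935337 mod 8 = 1, (2/935337) = +1; sign now +1; continue with (225357/935337)
flip (225357/935337) -> (935337/225357): both odd, 225357 mod 4 = 1, 935337 mod 4 = 1, so the flip contributes +1; sign now +1
(935337/225357): 935337 mod 225357 = 33909, so (935337/225357) = (33909/225357)
flip (33909/225357) -> (225357/33909): both odd, 33909 mod 4 = 1, 225357 mod 4 = 1, so the flip contributes +1; sign now +1
(225357/33909): 225357 mod 33909 = 21903, so (225357/33909) = (21903/33909)
flip (21903/33909) -> (33909/21903): both odd, 21903 mod 4 = 3, 33909 mod 4 = 1, so the flip contributes +1; sign now +1
(33909/21903): 33909 mod 21903 = 12006, so (33909/21903) = (12006/21903)
factor out 2^1: 12006 = 2^1·6003; with 21903 mod 8 = 7, (2/21903) = +1; sign now +1; continue with (6003/21903)
flip (6003/21903) -> (21903/6003): both odd, 6003 mod 4 = 3, 21903 mod 4 = 3, so the flip contributes -1; sign now -1
(21903/6003): 21903 mod 6003 = 3894, so (21903/6003) = (3894/6003)
factor out 2^1: 3894 = 2^1·1947; with 6003 mod 8 = 3, (2/6003) = -1; sign now +1; continue with (1947/6003)
flip (1947/6003) -> (6003/1947): both odd, 1947 mod 4 = 3, 6003 mod 4 = 3, so the flip contributes -1; sign now -1
(6003/1947): 6003 mod 1947 = 162, so (6003/1947) = (162/1947)
factor out 2^1: 162 = 2^1·81; with 1947 mod 8 = 3, (2/1947) = -1; sign now +1; continue with (81/1947)
flip (81/1947) -> (1947/81): both odd, 81 mod 4 = 1, 1947 mod 4 = 3, so the flip contributes +1; sign now +1
(1947/81): 1947 mod 81 = 3, so (1947/81) = (3/81)
flip (3/81) -> (81/3): both odd, 3 mod 4 = 3, 81 mod 4 = 1, so the flip contributes +1; sign now +1
(81/3): 81 mod 3 = 0, so (81/3) = (0/3)
reached (0/3); gcd(a, n) > 1, so (0/3) = 0 and the symbol is 0

0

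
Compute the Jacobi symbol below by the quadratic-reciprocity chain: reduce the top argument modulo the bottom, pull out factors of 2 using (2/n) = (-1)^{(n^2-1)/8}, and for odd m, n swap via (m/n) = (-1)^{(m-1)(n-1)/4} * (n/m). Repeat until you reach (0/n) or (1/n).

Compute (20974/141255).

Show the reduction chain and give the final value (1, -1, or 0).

20974 = 2^1·10487; (2/141255) = +1 since 141255 mod 8 = 7, so (20974/141255) = (+1)^1·(10487/141255); sign now +1
reciprocity: (10487/141255) = -1·(141255/10487) since 10487 mod 4 = 3, 141255 mod 4 = 3; sign now -1
(141255/10487) = (4924/10487)   [reduce mod 10487]
4924 = 2^2·1231; (2/10487) = +1 since 10487 mod 8 = 7, so (4924/10487) = (+1)^2·(1231/10487); sign now -1
reciprocity: (1231/10487) = -1·(10487/1231) since 1231 mod 4 = 3, 10487 mod 4 = 3; sign now +1
(10487/1231) = (639/1231)   [reduce mod 1231]
reciprocity: (639/1231) = -1·(1231/639) since 639 mod 4 = 3, 1231 mod 4 = 3; sign now -1
(1231/639) = (592/639)   [reduce mod 639]
592 = 2^4·37; (2/639) = +1 since 639 mod 8 = 7, so (592/639) = (+1)^4·(37/639); sign now -1
reciprocity: (37/639) = +1·(639/37) since 37 mod 4 = 1, 639 mod 4 = 3; sign now -1
(639/37) = (10/37)   [reduce mod 37]
10 = 2^1·5; (2/37) = -1 since 37 mod 8 = 5, so (10/37) = (-1)^1·(5/37); sign now +1
reciprocity: (5/37) = +1·(37/5) since 5 mod 4 = 1, 37 mod 4 = 1; sign now +1
(37/5) = (2/5)   [reduce mod 5]
2 = 2^1·1; (2/5) = -1 since 5 mod 8 = 5, so (2/5) = (-1)^1·(1/5); sign now -1
(1/5) = 1; final value = sign = -1

-1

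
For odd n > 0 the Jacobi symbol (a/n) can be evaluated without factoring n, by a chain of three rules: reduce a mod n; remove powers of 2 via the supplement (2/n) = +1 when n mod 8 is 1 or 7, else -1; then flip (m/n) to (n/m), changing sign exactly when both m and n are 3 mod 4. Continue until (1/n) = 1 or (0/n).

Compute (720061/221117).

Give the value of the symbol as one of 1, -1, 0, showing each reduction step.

(720061/221117) = (56710/221117)   [reduce mod 221117]
56710 = 2^1·28355; (2/221117) = -1 since 221117 mod 8 = 5, so (56710/221117) = (-1)^1·(28355/221117); sign now -1
reciprocity: (28355/221117) = +1·(221117/28355) since 28355 mod 4 = 3, 221117 mod 4 = 1; sign now -1
(221117/28355) = (22632/28355)   [reduce mod 28355]
22632 = 2^3·2829; (2/28355) = -1 since 28355 mod 8 = 3, so (22632/28355) = (-1)^3·(2829/28355); sign now +1
reciprocity: (2829/28355) = +1·(28355/2829) since 2829 mod 4 = 1, 28355 mod 4 = 3; sign now +1
(28355/2829) = (65/2829)   [reduce mod 2829]
reciprocity: (65/2829) = +1·(2829/65) since 65 mod 4 = 1, 2829 mod 4 = 1; sign now +1
(2829/65) = (34/65)   [reduce mod 65]
34 = 2^1·17; (2/65) = +1 since 65 mod 8 = 1, so (34/65) = (+1)^1·(17/65); sign now +1
reciprocity: (17/65) = +1·(65/17) since 17 mod 4 = 1, 65 mod 4 = 1; sign now +1
(65/17) = (14/17)   [reduce mod 17]
14 = 2^1·7; (2/17) = +1 since 17 mod 8 = 1, so (14/17) = (+1)^1·(7/17); sign now +1
reciprocity: (7/17) = +1·(17/7) since 7 mod 4 = 3, 17 mod 4 = 1; sign now +1
(17/7) = (3/7)   [reduce mod 7]
reciprocity: (3/7) = -1·(7/3) since 3 mod 4 = 3, 7 mod 4 = 3; sign now -1
(7/3) = (1/3)   [reduce mod 3]
(1/3) = 1; final value = sign = -1

-1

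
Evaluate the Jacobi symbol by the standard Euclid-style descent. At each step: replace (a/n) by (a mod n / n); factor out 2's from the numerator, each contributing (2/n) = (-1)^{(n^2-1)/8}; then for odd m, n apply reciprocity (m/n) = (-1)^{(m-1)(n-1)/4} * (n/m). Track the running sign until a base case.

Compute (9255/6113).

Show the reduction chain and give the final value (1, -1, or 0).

(9255/6113): 9255 mod 6113 = 3142, so (9255/6113) = (3142/6113)
factor out 2^1: 3142 = 2^1·1571; with 6113 mod 8 = 1, (2/6113) = +1; sign now +1; continue with (1571/6113)
flip (1571/6113) -> (6113/1571): both odd, 1571 mod 4 = 3, 6113 mod 4 = 1, so the flip contributes +1; sign now +1
(6113/1571): 6113 mod 1571 = 1400, so (6113/1571) = (1400/1571)
factor out 2^3: 1400 = 2^3·175; with 1571 mod 8 = 3, (2/1571) = -1; sign now -1; continue with (175/1571)
flip (175/1571) -> (1571/175): both odd, 175 mod 4 = 3, 1571 mod 4 = 3, so the flip contributes -1; sign now +1
(1571/175): 1571 mod 175 = 171, so (1571/175) = (171/175)
flip (171/175) -> (175/171): both odd, 171 mod 4 = 3, 175 mod 4 = 3, so the flip contributes -1; sign now -1
(175/171): 175 mod 171 = 4, so (175/171) = (4/171)
factor out 2^2: 4 = 2^2·1; with 171 mod 8 = 3, (2/171) = -1; sign now -1; continue with (1/171)
reached (1/171) = 1, so the symbol is -1

-1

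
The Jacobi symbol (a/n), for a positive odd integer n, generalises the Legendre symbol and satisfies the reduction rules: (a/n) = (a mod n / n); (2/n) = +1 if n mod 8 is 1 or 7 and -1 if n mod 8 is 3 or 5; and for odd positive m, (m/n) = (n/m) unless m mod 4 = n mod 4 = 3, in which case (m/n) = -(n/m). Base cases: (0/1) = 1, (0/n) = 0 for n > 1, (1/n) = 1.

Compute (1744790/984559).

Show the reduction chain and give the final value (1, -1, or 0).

(1744790/984559) = (760231/984559)   [reduce mod 984559]
reciprocity: (760231/984559) = -1·(984559/760231) since 760231 mod 4 = 3, 984559 mod 4 = 3; sign now -1
(984559/760231) = (224328/760231)   [reduce mod 760231]
224328 = 2^3·28041; (2/760231) = +1 since 760231 mod 8 = 7, so (224328/760231) = (+1)^3·(28041/760231); sign now -1
reciprocity: (28041/760231) = +1·(760231/28041) since 28041 mod 4 = 1, 760231 mod 4 = 3; sign now -1
(760231/28041) = (3124/28041)   [reduce mod 28041]
3124 = 2^2·781; (2/28041) = +1 since 28041 mod 8 = 1, so (3124/28041) = (+1)^2·(781/28041); sign now -1
reciprocity: (781/28041) = +1·(28041/781) since 781 mod 4 = 1, 28041 mod 4 = 1; sign now -1
(28041/781) = (706/781)   [reduce mod 781]
706 = 2^1·353; (2/781) = -1 since 781 mod 8 = 5, so (706/781) = (-1)^1·(353/781); sign now +1
reciprocity: (353/781) = +1·(781/353) since 353 mod 4 = 1, 781 mod 4 = 1; sign now +1
(781/353) = (75/353)   [reduce mod 353]
reciprocity: (75/353) = +1·(353/75) since 75 mod 4 = 3, 353 mod 4 = 1; sign now +1
(353/75) = (53/75)   [reduce mod 75]
reciprocity: (53/75) = +1·(75/53) since 53 mod 4 = 1, 75 mod 4 = 3; sign now +1
(75/53) = (22/53)   [reduce mod 53]
22 = 2^1·11; (2/53) = -1 since 53 mod 8 = 5, so (22/53) = (-1)^1·(11/53); sign now -1
reciprocity: (11/53) = +1·(53/11) since 11 mod 4 = 3, 53 mod 4 = 1; sign now -1
(53/11) = (9/11)   [reduce mod 11]
reciprocity: (9/11) = +1·(11/9) since 9 mod 4 = 1, 11 mod 4 = 3; sign now -1
(11/9) = (2/9)   [reduce mod 9]
2 = 2^1·1; (2/9) = +1 since 9 mod 8 = 1, so (2/9) = (+1)^1·(1/9); sign now -1
(1/9) = 1; final value = sign = -1

-1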